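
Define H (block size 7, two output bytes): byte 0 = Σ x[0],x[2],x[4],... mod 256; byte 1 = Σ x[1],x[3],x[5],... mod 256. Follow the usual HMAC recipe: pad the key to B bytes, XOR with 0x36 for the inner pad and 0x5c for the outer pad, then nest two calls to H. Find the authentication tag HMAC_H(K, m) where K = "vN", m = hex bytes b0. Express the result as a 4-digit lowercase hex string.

Key "vN" = 76 4e is 2 bytes ≤ B = 7; zero-pad to 7 bytes: K' = 76 4e 00 00 00 00 00.
K' ⊕ ipad = 40 78 36 36 36 36 36.  K' ⊕ opad = 2a 12 5c 5c 5c 5c 5c.
Inner input = (K'⊕ipad) ∥ m = 40 78 36 36 36 36 36 ∥ b0.
Inner hash: even-index sum = 226 mod 256 = 226; odd-index sum = 404 mod 256 = 148 → e2 94.
Outer input = (K'⊕opad) ∥ inner = 2a 12 5c 5c 5c 5c 5c ∥ e2 94.
Outer hash (tag): even-index sum = 466 mod 256 = 210; odd-index sum = 428 mod 256 = 172 → d2 ac.

d2ac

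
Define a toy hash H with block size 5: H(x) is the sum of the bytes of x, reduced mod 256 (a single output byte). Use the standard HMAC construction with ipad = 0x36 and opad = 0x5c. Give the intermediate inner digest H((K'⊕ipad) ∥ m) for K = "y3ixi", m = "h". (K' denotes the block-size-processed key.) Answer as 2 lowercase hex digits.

c8

Key "y3ixi" = 79 33 69 78 69 is exactly B = 5 bytes: K' = 79 33 69 78 69.
K' ⊕ ipad = 4f 05 5f 4e 5f.
Inner input = 4f 05 5f 4e 5f ∥ 68.
Inner hash: sum = 79+5+95+78+95+104 = 456; mod 256 = 200 → c8.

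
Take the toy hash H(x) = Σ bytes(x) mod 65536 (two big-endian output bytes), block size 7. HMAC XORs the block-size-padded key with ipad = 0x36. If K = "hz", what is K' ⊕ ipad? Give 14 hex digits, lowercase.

Key "hz" = 68 7a is 2 bytes ≤ B = 7; zero-pad to 7 bytes: K' = 68 7a 00 00 00 00 00.
XOR each byte with 0x36: 68⊕36=5e, 7a⊕36=4c, 00⊕36=36, 00⊕36=36, 00⊕36=36, 00⊕36=36, 00⊕36=36.

5e4c3636363636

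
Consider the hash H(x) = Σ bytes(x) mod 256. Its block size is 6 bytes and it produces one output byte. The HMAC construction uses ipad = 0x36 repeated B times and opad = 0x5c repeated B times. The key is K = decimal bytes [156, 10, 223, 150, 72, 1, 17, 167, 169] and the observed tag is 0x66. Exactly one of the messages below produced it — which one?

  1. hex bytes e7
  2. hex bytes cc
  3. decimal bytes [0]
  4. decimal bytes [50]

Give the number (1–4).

3

Key decimal bytes [156, 10, 223, 150, 72, 1, 17, 167, 169] = 9c 0a df 96 48 01 11 a7 a9 is 9 bytes > B = 6, so hash it first: H(key) = c5, then zero-pad to 6 bytes: K' = c5 00 00 00 00 00.
K' ⊕ ipad = f3 36 36 36 36 36; K' ⊕ opad = 99 5c 5c 5c 5c 5c.
m1: inner = H(f3 36 36 36 36 36 e7) = e8; tag = H(99 5c 5c 5c 5c 5c e8) = 4d
m2: inner = H(f3 36 36 36 36 36 cc) = cd; tag = H(99 5c 5c 5c 5c 5c cd) = 32
m3: inner = H(f3 36 36 36 36 36 00) = 01; tag = H(99 5c 5c 5c 5c 5c 01) = 66 ← matches
m4: inner = H(f3 36 36 36 36 36 32) = 33; tag = H(99 5c 5c 5c 5c 5c 33) = 98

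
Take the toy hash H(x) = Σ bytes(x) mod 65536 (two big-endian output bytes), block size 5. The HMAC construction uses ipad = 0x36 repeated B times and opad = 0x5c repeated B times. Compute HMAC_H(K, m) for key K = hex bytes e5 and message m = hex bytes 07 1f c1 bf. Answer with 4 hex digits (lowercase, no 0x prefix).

Key hex bytes e5 is 1 byte ≤ B = 5; zero-pad to 5 bytes: K' = e5 00 00 00 00.
K' ⊕ ipad = d3 36 36 36 36.  K' ⊕ opad = b9 5c 5c 5c 5c.
Inner input = (K'⊕ipad) ∥ m = d3 36 36 36 36 ∥ 07 1f c1 bf.
Inner hash: sum = 211+54+54+54+54+7+31+193+191 = 849 → 03 51.
Outer input = (K'⊕opad) ∥ inner = b9 5c 5c 5c 5c ∥ 03 51.
Outer hash (tag): sum = 185+92+92+92+92+3+81 = 637 → 02 7d.

027d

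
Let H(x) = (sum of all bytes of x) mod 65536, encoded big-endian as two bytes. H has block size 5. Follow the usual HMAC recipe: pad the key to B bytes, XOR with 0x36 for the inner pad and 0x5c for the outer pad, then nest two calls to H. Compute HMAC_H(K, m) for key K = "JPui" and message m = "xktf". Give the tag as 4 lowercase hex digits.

0156

Key "JPui" = 4a 50 75 69 is 4 bytes ≤ B = 5; zero-pad to 5 bytes: K' = 4a 50 75 69 00.
K' ⊕ ipad = 7c 66 43 5f 36.  K' ⊕ opad = 16 0c 29 35 5c.
Inner input = (K'⊕ipad) ∥ m = 7c 66 43 5f 36 ∥ 78 6b 74 66.
Inner hash: sum = 124+102+67+95+54+120+107+116+102 = 887 → 03 77.
Outer input = (K'⊕opad) ∥ inner = 16 0c 29 35 5c ∥ 03 77.
Outer hash (tag): sum = 22+12+41+53+92+3+119 = 342 → 01 56.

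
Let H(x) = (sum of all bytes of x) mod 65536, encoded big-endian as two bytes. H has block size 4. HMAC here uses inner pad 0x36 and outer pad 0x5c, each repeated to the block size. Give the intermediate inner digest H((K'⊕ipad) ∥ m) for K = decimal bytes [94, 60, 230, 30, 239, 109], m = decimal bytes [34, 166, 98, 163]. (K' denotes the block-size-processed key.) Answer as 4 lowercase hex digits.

0339

Key decimal bytes [94, 60, 230, 30, 239, 109] = 5e 3c e6 1e ef 6d is 6 bytes > B = 4, so hash it first: H(key) = 02 fa, then zero-pad to 4 bytes: K' = 02 fa 00 00.
K' ⊕ ipad = 34 cc 36 36.
Inner input = 34 cc 36 36 ∥ 22 a6 62 a3.
Inner hash: sum = 52+204+54+54+34+166+98+163 = 825 → 03 39.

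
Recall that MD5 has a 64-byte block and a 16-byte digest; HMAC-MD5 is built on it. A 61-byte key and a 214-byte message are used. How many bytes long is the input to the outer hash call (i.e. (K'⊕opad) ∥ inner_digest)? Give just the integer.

Key is 61 ≤ 64 bytes, zero-padded: |K'| = 64.
Outer input = (K'⊕opad) ∥ H(inner) → 64 + 16 = 80 bytes.

80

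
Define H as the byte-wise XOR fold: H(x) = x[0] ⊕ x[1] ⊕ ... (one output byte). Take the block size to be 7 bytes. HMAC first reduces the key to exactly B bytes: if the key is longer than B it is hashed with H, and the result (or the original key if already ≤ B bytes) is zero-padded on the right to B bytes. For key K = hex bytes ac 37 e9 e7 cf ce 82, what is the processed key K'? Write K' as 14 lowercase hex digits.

Key hex bytes ac 37 e9 e7 cf ce 82 is exactly B = 7 bytes: K' = ac 37 e9 e7 cf ce 82.

ac37e9e7cfce82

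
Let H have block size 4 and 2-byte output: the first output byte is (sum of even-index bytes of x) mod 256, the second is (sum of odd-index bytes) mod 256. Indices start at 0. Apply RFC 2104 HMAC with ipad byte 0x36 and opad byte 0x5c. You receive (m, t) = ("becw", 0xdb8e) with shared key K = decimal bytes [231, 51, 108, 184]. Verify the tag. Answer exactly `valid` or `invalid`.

Key decimal bytes [231, 51, 108, 184] = e7 33 6c b8 is exactly B = 4 bytes: K' = e7 33 6c b8.
K' ⊕ ipad = d1 05 5a 8e; K' ⊕ opad = bb 6f 30 e4.
Inner hash: even-index sum = 496 mod 256 = 240; odd-index sum = 367 mod 256 = 111 → f0 6f.
Outer hash (recomputed tag): even-index sum = 475 mod 256 = 219; odd-index sum = 450 mod 256 = 194 → db c2.
Recomputed tag = dbc2; claimed = db8e → mismatch.

invalid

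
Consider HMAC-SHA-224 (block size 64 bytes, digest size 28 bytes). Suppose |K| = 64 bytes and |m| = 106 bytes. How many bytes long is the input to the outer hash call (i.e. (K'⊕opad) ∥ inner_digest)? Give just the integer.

Key is 64 ≤ 64 bytes, zero-padded: |K'| = 64.
Outer input = (K'⊕opad) ∥ H(inner) → 64 + 28 = 92 bytes.

92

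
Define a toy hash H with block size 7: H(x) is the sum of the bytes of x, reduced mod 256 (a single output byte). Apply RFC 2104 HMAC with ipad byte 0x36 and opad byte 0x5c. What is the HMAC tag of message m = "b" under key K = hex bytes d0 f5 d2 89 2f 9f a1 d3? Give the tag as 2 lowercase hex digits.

60

Key hex bytes d0 f5 d2 89 2f 9f a1 d3 is 8 bytes > B = 7, so hash it first: H(key) = 62, then zero-pad to 7 bytes: K' = 62 00 00 00 00 00 00.
K' ⊕ ipad = 54 36 36 36 36 36 36.  K' ⊕ opad = 3e 5c 5c 5c 5c 5c 5c.
Inner input = (K'⊕ipad) ∥ m = 54 36 36 36 36 36 36 ∥ 62.
Inner hash: sum = 84+54+54+54+54+54+54+98 = 506; mod 256 = 250 → fa.
Outer input = (K'⊕opad) ∥ inner = 3e 5c 5c 5c 5c 5c 5c ∥ fa.
Outer hash (tag): sum = 62+92+92+92+92+92+92+250 = 864; mod 256 = 96 → 60.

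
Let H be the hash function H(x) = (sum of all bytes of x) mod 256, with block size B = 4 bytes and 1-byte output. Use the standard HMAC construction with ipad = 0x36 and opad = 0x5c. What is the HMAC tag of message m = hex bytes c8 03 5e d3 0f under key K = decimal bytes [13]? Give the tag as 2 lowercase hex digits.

Key decimal bytes [13] = 0d is 1 byte ≤ B = 4; zero-pad to 4 bytes: K' = 0d 00 00 00.
K' ⊕ ipad = 3b 36 36 36.  K' ⊕ opad = 51 5c 5c 5c.
Inner input = (K'⊕ipad) ∥ m = 3b 36 36 36 ∥ c8 03 5e d3 0f.
Inner hash: sum = 59+54+54+54+200+3+94+211+15 = 744; mod 256 = 232 → e8.
Outer input = (K'⊕opad) ∥ inner = 51 5c 5c 5c ∥ e8.
Outer hash (tag): sum = 81+92+92+92+232 = 589; mod 256 = 77 → 4d.

4d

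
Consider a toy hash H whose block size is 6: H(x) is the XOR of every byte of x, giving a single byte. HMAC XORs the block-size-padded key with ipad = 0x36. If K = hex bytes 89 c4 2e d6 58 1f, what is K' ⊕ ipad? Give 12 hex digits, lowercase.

Key hex bytes 89 c4 2e d6 58 1f is exactly B = 6 bytes: K' = 89 c4 2e d6 58 1f.
XOR each byte with 0x36: 89⊕36=bf, c4⊕36=f2, 2e⊕36=18, d6⊕36=e0, 58⊕36=6e, 1f⊕36=29.

bff218e06e29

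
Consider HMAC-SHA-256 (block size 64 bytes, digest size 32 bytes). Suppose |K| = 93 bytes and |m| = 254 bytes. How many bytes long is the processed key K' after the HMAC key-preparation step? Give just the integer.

64

Key is 93 > 64 bytes, so it is hashed to 32 bytes then zero-padded to 64: |K'| = 64.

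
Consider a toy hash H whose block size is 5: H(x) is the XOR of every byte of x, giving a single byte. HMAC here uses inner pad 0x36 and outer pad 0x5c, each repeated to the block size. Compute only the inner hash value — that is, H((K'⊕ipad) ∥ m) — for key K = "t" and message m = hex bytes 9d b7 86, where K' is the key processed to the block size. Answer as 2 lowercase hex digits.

ee

Key "t" = 74 is 1 byte ≤ B = 5; zero-pad to 5 bytes: K' = 74 00 00 00 00.
K' ⊕ ipad = 42 36 36 36 36.
Inner input = 42 36 36 36 36 ∥ 9d b7 86.
Inner hash: XOR 42⊕36⊕36⊕36⊕36⊕9d⊕b7⊕86 = ee.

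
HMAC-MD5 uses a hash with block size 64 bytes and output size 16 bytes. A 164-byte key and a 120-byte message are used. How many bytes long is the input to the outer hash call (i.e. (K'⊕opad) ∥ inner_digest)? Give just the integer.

Key is 164 > 64 bytes, so it is hashed to 16 bytes then zero-padded to 64: |K'| = 64.
Outer input = (K'⊕opad) ∥ H(inner) → 64 + 16 = 80 bytes.

80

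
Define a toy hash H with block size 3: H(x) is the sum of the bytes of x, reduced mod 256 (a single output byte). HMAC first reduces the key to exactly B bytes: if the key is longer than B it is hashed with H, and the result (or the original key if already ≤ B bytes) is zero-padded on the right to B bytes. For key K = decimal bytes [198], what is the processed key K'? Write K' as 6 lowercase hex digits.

Key decimal bytes [198] = c6 is 1 byte ≤ B = 3; zero-pad to 3 bytes: K' = c6 00 00.

c60000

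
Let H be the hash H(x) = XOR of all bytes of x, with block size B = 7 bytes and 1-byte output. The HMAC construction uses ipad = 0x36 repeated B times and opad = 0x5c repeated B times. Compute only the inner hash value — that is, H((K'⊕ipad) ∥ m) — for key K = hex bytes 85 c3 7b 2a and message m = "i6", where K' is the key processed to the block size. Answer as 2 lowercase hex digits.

7e

Key hex bytes 85 c3 7b 2a is 4 bytes ≤ B = 7; zero-pad to 7 bytes: K' = 85 c3 7b 2a 00 00 00.
K' ⊕ ipad = b3 f5 4d 1c 36 36 36.
Inner input = b3 f5 4d 1c 36 36 36 ∥ 69 36.
Inner hash: XOR b3⊕f5⊕4d⊕1c⊕36⊕36⊕36⊕69⊕36 = 7e.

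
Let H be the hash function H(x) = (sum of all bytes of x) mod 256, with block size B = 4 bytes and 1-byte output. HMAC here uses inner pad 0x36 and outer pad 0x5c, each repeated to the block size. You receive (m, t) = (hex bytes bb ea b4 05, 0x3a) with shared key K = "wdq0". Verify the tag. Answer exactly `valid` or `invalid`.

Key "wdq0" = 77 64 71 30 is exactly B = 4 bytes: K' = 77 64 71 30.
K' ⊕ ipad = 41 52 47 06; K' ⊕ opad = 2b 38 2d 6c.
Inner hash: sum = 65+82+71+6+187+234+180+5 = 830; mod 256 = 62 → 3e.
Outer hash (recomputed tag): sum = 43+56+45+108+62 = 314; mod 256 = 58 → 3a.
Recomputed tag = 3a; claimed = 3a → match.

valid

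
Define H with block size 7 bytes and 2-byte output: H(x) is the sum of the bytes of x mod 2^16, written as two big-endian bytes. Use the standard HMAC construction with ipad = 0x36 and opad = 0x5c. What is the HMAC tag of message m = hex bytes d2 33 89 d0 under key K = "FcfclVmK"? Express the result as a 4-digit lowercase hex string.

0358

Key "FcfclVmK" = 46 63 66 63 6c 56 6d 4b is 8 bytes > B = 7, so hash it first: H(key) = 02 ec, then zero-pad to 7 bytes: K' = 02 ec 00 00 00 00 00.
K' ⊕ ipad = 34 da 36 36 36 36 36.  K' ⊕ opad = 5e b0 5c 5c 5c 5c 5c.
Inner input = (K'⊕ipad) ∥ m = 34 da 36 36 36 36 36 ∥ d2 33 89 d0.
Inner hash: sum = 52+218+54+54+54+54+54+210+51+137+208 = 1146 → 04 7a.
Outer input = (K'⊕opad) ∥ inner = 5e b0 5c 5c 5c 5c 5c ∥ 04 7a.
Outer hash (tag): sum = 94+176+92+92+92+92+92+4+122 = 856 → 03 58.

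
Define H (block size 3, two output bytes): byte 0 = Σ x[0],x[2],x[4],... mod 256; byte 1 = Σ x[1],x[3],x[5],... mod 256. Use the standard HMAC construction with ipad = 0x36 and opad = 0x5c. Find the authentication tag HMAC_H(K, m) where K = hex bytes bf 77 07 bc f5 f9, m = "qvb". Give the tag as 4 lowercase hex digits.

30a9

Key hex bytes bf 77 07 bc f5 f9 is 6 bytes > B = 3, so hash it first: H(key) = bb 2c, then zero-pad to 3 bytes: K' = bb 2c 00.
K' ⊕ ipad = 8d 1a 36.  K' ⊕ opad = e7 70 5c.
Inner input = (K'⊕ipad) ∥ m = 8d 1a 36 ∥ 71 76 62.
Inner hash: even-index sum = 313 mod 256 = 57; odd-index sum = 237 mod 256 = 237 → 39 ed.
Outer input = (K'⊕opad) ∥ inner = e7 70 5c ∥ 39 ed.
Outer hash (tag): even-index sum = 560 mod 256 = 48; odd-index sum = 169 mod 256 = 169 → 30 a9.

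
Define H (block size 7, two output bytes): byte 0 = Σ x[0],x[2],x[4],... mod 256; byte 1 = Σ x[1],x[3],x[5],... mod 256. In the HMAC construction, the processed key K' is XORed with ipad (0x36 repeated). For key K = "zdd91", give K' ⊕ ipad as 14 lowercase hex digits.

Key "zdd91" = 7a 64 64 39 31 is 5 bytes ≤ B = 7; zero-pad to 7 bytes: K' = 7a 64 64 39 31 00 00.
XOR each byte with 0x36: 7a⊕36=4c, 64⊕36=52, 64⊕36=52, 39⊕36=0f, 31⊕36=07, 00⊕36=36, 00⊕36=36.

4c52520f073636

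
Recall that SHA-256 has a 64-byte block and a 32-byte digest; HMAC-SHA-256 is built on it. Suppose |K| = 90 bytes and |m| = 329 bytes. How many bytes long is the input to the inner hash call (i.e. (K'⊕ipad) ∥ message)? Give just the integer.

393

Key is 90 > 64 bytes, so it is hashed to 32 bytes then zero-padded to 64: |K'| = 64.
Inner input = (K'⊕ipad) ∥ m → 64 + 329 = 393 bytes.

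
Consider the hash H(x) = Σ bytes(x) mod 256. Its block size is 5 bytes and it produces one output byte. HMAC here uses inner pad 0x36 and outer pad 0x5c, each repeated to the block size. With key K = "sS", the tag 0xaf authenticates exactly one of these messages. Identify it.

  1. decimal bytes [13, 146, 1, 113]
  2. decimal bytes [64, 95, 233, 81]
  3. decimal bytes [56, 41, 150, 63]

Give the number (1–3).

1

Key "sS" = 73 53 is 2 bytes ≤ B = 5; zero-pad to 5 bytes: K' = 73 53 00 00 00.
K' ⊕ ipad = 45 65 36 36 36; K' ⊕ opad = 2f 0f 5c 5c 5c.
m1: inner = H(45 65 36 36 36 0d 92 01 71) = 5d; tag = H(2f 0f 5c 5c 5c 5d) = af ← matches
m2: inner = H(45 65 36 36 36 40 5f e9 51) = 25; tag = H(2f 0f 5c 5c 5c 25) = 77
m3: inner = H(45 65 36 36 36 38 29 96 3f) = 82; tag = H(2f 0f 5c 5c 5c 82) = d4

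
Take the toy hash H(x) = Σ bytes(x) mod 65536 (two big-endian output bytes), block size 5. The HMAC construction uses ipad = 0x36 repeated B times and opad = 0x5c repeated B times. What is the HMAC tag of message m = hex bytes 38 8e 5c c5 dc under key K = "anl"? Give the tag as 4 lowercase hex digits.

Key "anl" = 61 6e 6c is 3 bytes ≤ B = 5; zero-pad to 5 bytes: K' = 61 6e 6c 00 00.
K' ⊕ ipad = 57 58 5a 36 36.  K' ⊕ opad = 3d 32 30 5c 5c.
Inner input = (K'⊕ipad) ∥ m = 57 58 5a 36 36 ∥ 38 8e 5c c5 dc.
Inner hash: sum = 87+88+90+54+54+56+142+92+197+220 = 1080 → 04 38.
Outer input = (K'⊕opad) ∥ inner = 3d 32 30 5c 5c ∥ 04 38.
Outer hash (tag): sum = 61+50+48+92+92+4+56 = 403 → 01 93.

0193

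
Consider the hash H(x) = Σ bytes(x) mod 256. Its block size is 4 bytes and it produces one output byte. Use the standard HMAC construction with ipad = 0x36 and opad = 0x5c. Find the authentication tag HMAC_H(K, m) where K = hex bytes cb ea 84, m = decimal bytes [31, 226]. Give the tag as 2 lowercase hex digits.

43

Key hex bytes cb ea 84 is 3 bytes ≤ B = 4; zero-pad to 4 bytes: K' = cb ea 84 00.
K' ⊕ ipad = fd dc b2 36.  K' ⊕ opad = 97 b6 d8 5c.
Inner input = (K'⊕ipad) ∥ m = fd dc b2 36 ∥ 1f e2.
Inner hash: sum = 253+220+178+54+31+226 = 962; mod 256 = 194 → c2.
Outer input = (K'⊕opad) ∥ inner = 97 b6 d8 5c ∥ c2.
Outer hash (tag): sum = 151+182+216+92+194 = 835; mod 256 = 67 → 43.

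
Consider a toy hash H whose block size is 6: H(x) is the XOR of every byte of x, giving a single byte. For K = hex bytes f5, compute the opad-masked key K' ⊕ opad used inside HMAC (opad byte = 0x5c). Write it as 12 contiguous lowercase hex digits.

Key hex bytes f5 is 1 byte ≤ B = 6; zero-pad to 6 bytes: K' = f5 00 00 00 00 00.
XOR each byte with 0x5c: f5⊕5c=a9, 00⊕5c=5c, 00⊕5c=5c, 00⊕5c=5c, 00⊕5c=5c, 00⊕5c=5c.

a95c5c5c5c5c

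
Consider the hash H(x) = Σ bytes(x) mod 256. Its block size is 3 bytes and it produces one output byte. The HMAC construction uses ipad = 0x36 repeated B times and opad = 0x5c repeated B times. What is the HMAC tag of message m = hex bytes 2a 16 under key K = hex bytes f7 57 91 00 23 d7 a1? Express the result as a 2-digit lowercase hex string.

d6

Key hex bytes f7 57 91 00 23 d7 a1 is 7 bytes > B = 3, so hash it first: H(key) = 7a, then zero-pad to 3 bytes: K' = 7a 00 00.
K' ⊕ ipad = 4c 36 36.  K' ⊕ opad = 26 5c 5c.
Inner input = (K'⊕ipad) ∥ m = 4c 36 36 ∥ 2a 16.
Inner hash: sum = 76+54+54+42+22 = 248 → f8.
Outer input = (K'⊕opad) ∥ inner = 26 5c 5c ∥ f8.
Outer hash (tag): sum = 38+92+92+248 = 470; mod 256 = 214 → d6.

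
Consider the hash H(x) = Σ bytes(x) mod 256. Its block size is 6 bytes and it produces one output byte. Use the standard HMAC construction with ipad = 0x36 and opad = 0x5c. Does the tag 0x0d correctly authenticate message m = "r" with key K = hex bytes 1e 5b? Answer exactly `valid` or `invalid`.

invalid

Key hex bytes 1e 5b is 2 bytes ≤ B = 6; zero-pad to 6 bytes: K' = 1e 5b 00 00 00 00.
K' ⊕ ipad = 28 6d 36 36 36 36; K' ⊕ opad = 42 07 5c 5c 5c 5c.
Inner hash: sum = 40+109+54+54+54+54+114 = 479; mod 256 = 223 → df.
Outer hash (recomputed tag): sum = 66+7+92+92+92+92+223 = 664; mod 256 = 152 → 98.
Recomputed tag = 98; claimed = 0d → mismatch.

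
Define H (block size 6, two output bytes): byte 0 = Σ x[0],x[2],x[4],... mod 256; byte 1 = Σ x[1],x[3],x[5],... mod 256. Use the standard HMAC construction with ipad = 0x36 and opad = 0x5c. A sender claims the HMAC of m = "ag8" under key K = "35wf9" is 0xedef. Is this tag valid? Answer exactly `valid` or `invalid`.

valid

Key "35wf9" = 33 35 77 66 39 is 5 bytes ≤ B = 6; zero-pad to 6 bytes: K' = 33 35 77 66 39 00.
K' ⊕ ipad = 05 03 41 50 0f 36; K' ⊕ opad = 6f 69 2b 3a 65 5c.
Inner hash: even-index sum = 238 mod 256 = 238; odd-index sum = 240 mod 256 = 240 → ee f0.
Outer hash (recomputed tag): even-index sum = 493 mod 256 = 237; odd-index sum = 495 mod 256 = 239 → ed ef.
Recomputed tag = edef; claimed = edef → match.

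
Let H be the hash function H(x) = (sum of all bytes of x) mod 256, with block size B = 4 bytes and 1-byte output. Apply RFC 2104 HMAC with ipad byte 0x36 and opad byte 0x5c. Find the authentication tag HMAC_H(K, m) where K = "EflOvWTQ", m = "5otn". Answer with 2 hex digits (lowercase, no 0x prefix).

Key "EflOvWTQ" = 45 66 6c 4f 76 57 54 51 is 8 bytes > B = 4, so hash it first: H(key) = d8, then zero-pad to 4 bytes: K' = d8 00 00 00.
K' ⊕ ipad = ee 36 36 36.  K' ⊕ opad = 84 5c 5c 5c.
Inner input = (K'⊕ipad) ∥ m = ee 36 36 36 ∥ 35 6f 74 6e.
Inner hash: sum = 238+54+54+54+53+111+116+110 = 790; mod 256 = 22 → 16.
Outer input = (K'⊕opad) ∥ inner = 84 5c 5c 5c ∥ 16.
Outer hash (tag): sum = 132+92+92+92+22 = 430; mod 256 = 174 → ae.

ae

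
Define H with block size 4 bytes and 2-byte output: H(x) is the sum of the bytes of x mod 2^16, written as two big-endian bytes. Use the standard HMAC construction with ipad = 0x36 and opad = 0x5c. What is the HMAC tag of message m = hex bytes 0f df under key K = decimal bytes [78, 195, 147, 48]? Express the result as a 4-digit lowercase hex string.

Key decimal bytes [78, 195, 147, 48] = 4e c3 93 30 is exactly B = 4 bytes: K' = 4e c3 93 30.
K' ⊕ ipad = 78 f5 a5 06.  K' ⊕ opad = 12 9f cf 6c.
Inner input = (K'⊕ipad) ∥ m = 78 f5 a5 06 ∥ 0f df.
Inner hash: sum = 120+245+165+6+15+223 = 774 → 03 06.
Outer input = (K'⊕opad) ∥ inner = 12 9f cf 6c ∥ 03 06.
Outer hash (tag): sum = 18+159+207+108+3+6 = 501 → 01 f5.

01f5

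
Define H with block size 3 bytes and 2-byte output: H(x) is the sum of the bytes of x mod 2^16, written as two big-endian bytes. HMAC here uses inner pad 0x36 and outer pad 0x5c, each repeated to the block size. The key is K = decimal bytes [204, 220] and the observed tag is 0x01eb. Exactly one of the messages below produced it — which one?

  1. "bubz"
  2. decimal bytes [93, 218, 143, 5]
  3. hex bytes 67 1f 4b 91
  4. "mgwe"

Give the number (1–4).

3

Key decimal bytes [204, 220] = cc dc is 2 bytes ≤ B = 3; zero-pad to 3 bytes: K' = cc dc 00.
K' ⊕ ipad = fa ea 36; K' ⊕ opad = 90 80 5c.
m1: inner = H(fa ea 36 62 75 62 7a) = 03 cd; tag = H(90 80 5c 03 cd) = 023c
m2: inner = H(fa ea 36 5d da 8f 05) = 03 e5; tag = H(90 80 5c 03 e5) = 0254
m3: inner = H(fa ea 36 67 1f 4b 91) = 03 7c; tag = H(90 80 5c 03 7c) = 01eb ← matches
m4: inner = H(fa ea 36 6d 67 77 65) = 03 ca; tag = H(90 80 5c 03 ca) = 0239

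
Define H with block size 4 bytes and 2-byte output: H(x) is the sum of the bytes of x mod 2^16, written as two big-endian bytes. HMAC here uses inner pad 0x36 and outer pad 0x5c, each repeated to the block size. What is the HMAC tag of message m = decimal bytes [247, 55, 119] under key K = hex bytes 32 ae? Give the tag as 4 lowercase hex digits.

02c7

Key hex bytes 32 ae is 2 bytes ≤ B = 4; zero-pad to 4 bytes: K' = 32 ae 00 00.
K' ⊕ ipad = 04 98 36 36.  K' ⊕ opad = 6e f2 5c 5c.
Inner input = (K'⊕ipad) ∥ m = 04 98 36 36 ∥ f7 37 77.
Inner hash: sum = 4+152+54+54+247+55+119 = 685 → 02 ad.
Outer input = (K'⊕opad) ∥ inner = 6e f2 5c 5c ∥ 02 ad.
Outer hash (tag): sum = 110+242+92+92+2+173 = 711 → 02 c7.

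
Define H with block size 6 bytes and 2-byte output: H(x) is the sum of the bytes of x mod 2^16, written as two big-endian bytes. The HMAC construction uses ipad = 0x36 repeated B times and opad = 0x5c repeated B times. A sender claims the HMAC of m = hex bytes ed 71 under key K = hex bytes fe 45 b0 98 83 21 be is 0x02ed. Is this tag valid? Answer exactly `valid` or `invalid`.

invalid

Key hex bytes fe 45 b0 98 83 21 be is 7 bytes > B = 6, so hash it first: H(key) = 03 ed, then zero-pad to 6 bytes: K' = 03 ed 00 00 00 00.
K' ⊕ ipad = 35 db 36 36 36 36; K' ⊕ opad = 5f b1 5c 5c 5c 5c.
Inner hash: sum = 53+219+54+54+54+54+237+113 = 838 → 03 46.
Outer hash (recomputed tag): sum = 95+177+92+92+92+92+3+70 = 713 → 02 c9.
Recomputed tag = 02c9; claimed = 02ed → mismatch.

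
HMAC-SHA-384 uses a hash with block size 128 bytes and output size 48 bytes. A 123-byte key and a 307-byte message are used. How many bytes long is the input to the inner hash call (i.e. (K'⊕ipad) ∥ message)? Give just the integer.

Key is 123 ≤ 128 bytes, zero-padded: |K'| = 128.
Inner input = (K'⊕ipad) ∥ m → 128 + 307 = 435 bytes.

435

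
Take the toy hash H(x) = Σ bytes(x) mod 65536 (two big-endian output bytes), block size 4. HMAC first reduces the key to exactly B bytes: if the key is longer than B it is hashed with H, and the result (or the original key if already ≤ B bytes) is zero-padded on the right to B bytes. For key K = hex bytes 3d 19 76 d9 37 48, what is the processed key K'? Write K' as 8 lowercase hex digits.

02240000

|K| = 6 > B = 4, so first hash the key.
H(K): sum = 61+25+118+217+55+72 = 548 → 02 24.
Zero-pad H(K) = 02 24 to 4 bytes: K' = 02 24 00 00.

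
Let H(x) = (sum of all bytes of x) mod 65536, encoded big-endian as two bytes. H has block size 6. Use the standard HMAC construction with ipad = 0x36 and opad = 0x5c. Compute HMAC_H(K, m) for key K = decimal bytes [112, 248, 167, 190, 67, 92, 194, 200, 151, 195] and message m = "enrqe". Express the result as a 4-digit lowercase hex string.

Key decimal bytes [112, 248, 167, 190, 67, 92, 194, 200, 151, 195] = 70 f8 a7 be 43 5c c2 c8 97 c3 is 10 bytes > B = 6, so hash it first: H(key) = 06 50, then zero-pad to 6 bytes: K' = 06 50 00 00 00 00.
K' ⊕ ipad = 30 66 36 36 36 36.  K' ⊕ opad = 5a 0c 5c 5c 5c 5c.
Inner input = (K'⊕ipad) ∥ m = 30 66 36 36 36 36 ∥ 65 6e 72 71 65.
Inner hash: sum = 48+102+54+54+54+54+101+110+114+113+101 = 905 → 03 89.
Outer input = (K'⊕opad) ∥ inner = 5a 0c 5c 5c 5c 5c ∥ 03 89.
Outer hash (tag): sum = 90+12+92+92+92+92+3+137 = 610 → 02 62.

0262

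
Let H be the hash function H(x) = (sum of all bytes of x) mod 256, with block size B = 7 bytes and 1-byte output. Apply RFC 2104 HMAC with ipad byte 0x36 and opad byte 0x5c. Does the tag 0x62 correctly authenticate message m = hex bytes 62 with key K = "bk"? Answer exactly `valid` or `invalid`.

Key "bk" = 62 6b is 2 bytes ≤ B = 7; zero-pad to 7 bytes: K' = 62 6b 00 00 00 00 00.
K' ⊕ ipad = 54 5d 36 36 36 36 36; K' ⊕ opad = 3e 37 5c 5c 5c 5c 5c.
Inner hash: sum = 84+93+54+54+54+54+54+98 = 545; mod 256 = 33 → 21.
Outer hash (recomputed tag): sum = 62+55+92+92+92+92+92+33 = 610; mod 256 = 98 → 62.
Recomputed tag = 62; claimed = 62 → match.

valid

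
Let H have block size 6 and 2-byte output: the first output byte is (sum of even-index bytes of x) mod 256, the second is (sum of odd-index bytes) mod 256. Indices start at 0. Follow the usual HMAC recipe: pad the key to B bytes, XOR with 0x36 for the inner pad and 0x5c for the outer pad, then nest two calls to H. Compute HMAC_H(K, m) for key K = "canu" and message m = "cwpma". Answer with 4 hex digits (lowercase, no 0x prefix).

e476

Key "canu" = 63 61 6e 75 is 4 bytes ≤ B = 6; zero-pad to 6 bytes: K' = 63 61 6e 75 00 00.
K' ⊕ ipad = 55 57 58 43 36 36.  K' ⊕ opad = 3f 3d 32 29 5c 5c.
Inner input = (K'⊕ipad) ∥ m = 55 57 58 43 36 36 ∥ 63 77 70 6d 61.
Inner hash: even-index sum = 535 mod 256 = 23; odd-index sum = 436 mod 256 = 180 → 17 b4.
Outer input = (K'⊕opad) ∥ inner = 3f 3d 32 29 5c 5c ∥ 17 b4.
Outer hash (tag): even-index sum = 228 mod 256 = 228; odd-index sum = 374 mod 256 = 118 → e4 76.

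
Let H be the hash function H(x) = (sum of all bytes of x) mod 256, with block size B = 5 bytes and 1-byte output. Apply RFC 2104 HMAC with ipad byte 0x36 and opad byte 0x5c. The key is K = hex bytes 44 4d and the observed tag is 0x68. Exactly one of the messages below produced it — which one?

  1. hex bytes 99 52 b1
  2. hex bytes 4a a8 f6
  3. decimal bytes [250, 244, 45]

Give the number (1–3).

1

Key hex bytes 44 4d is 2 bytes ≤ B = 5; zero-pad to 5 bytes: K' = 44 4d 00 00 00.
K' ⊕ ipad = 72 7b 36 36 36; K' ⊕ opad = 18 11 5c 5c 5c.
m1: inner = H(72 7b 36 36 36 99 52 b1) = 2b; tag = H(18 11 5c 5c 5c 2b) = 68 ← matches
m2: inner = H(72 7b 36 36 36 4a a8 f6) = 77; tag = H(18 11 5c 5c 5c 77) = b4
m3: inner = H(72 7b 36 36 36 fa f4 2d) = aa; tag = H(18 11 5c 5c 5c aa) = e7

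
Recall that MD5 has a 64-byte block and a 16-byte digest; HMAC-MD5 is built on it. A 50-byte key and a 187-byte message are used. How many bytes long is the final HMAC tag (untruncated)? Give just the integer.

The tag is one MD5 digest: 16 bytes.

16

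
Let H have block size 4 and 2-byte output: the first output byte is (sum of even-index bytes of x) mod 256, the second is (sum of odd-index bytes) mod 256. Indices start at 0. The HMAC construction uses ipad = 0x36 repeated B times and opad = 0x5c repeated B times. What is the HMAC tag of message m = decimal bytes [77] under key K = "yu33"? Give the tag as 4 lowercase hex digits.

35e0

Key "yu33" = 79 75 33 33 is exactly B = 4 bytes: K' = 79 75 33 33.
K' ⊕ ipad = 4f 43 05 05.  K' ⊕ opad = 25 29 6f 6f.
Inner input = (K'⊕ipad) ∥ m = 4f 43 05 05 ∥ 4d.
Inner hash: even-index sum = 161 mod 256 = 161; odd-index sum = 72 mod 256 = 72 → a1 48.
Outer input = (K'⊕opad) ∥ inner = 25 29 6f 6f ∥ a1 48.
Outer hash (tag): even-index sum = 309 mod 256 = 53; odd-index sum = 224 mod 256 = 224 → 35 e0.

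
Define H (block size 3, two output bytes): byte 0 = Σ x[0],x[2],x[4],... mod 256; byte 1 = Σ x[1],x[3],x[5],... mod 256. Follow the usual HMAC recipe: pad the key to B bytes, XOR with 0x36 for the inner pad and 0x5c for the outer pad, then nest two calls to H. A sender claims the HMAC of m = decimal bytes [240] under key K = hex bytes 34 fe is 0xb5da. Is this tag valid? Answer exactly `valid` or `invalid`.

invalid

Key hex bytes 34 fe is 2 bytes ≤ B = 3; zero-pad to 3 bytes: K' = 34 fe 00.
K' ⊕ ipad = 02 c8 36; K' ⊕ opad = 68 a2 5c.
Inner hash: even-index sum = 56 mod 256 = 56; odd-index sum = 440 mod 256 = 184 → 38 b8.
Outer hash (recomputed tag): even-index sum = 380 mod 256 = 124; odd-index sum = 218 mod 256 = 218 → 7c da.
Recomputed tag = 7cda; claimed = b5da → mismatch.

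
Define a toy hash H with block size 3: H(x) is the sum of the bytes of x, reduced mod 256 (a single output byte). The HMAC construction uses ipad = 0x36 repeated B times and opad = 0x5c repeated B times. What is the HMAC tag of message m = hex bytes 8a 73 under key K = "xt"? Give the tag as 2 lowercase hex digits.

Key "xt" = 78 74 is 2 bytes ≤ B = 3; zero-pad to 3 bytes: K' = 78 74 00.
K' ⊕ ipad = 4e 42 36.  K' ⊕ opad = 24 28 5c.
Inner input = (K'⊕ipad) ∥ m = 4e 42 36 ∥ 8a 73.
Inner hash: sum = 78+66+54+138+115 = 451; mod 256 = 195 → c3.
Outer input = (K'⊕opad) ∥ inner = 24 28 5c ∥ c3.
Outer hash (tag): sum = 36+40+92+195 = 363; mod 256 = 107 → 6b.

6b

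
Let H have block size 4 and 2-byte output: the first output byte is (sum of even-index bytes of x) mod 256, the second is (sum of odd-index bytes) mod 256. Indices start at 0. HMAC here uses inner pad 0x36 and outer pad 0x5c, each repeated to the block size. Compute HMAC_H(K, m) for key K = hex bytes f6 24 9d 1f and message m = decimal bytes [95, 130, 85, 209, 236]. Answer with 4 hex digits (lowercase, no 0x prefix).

7649

Key hex bytes f6 24 9d 1f is exactly B = 4 bytes: K' = f6 24 9d 1f.
K' ⊕ ipad = c0 12 ab 29.  K' ⊕ opad = aa 78 c1 43.
Inner input = (K'⊕ipad) ∥ m = c0 12 ab 29 ∥ 5f 82 55 d1 ec.
Inner hash: even-index sum = 779 mod 256 = 11; odd-index sum = 398 mod 256 = 142 → 0b 8e.
Outer input = (K'⊕opad) ∥ inner = aa 78 c1 43 ∥ 0b 8e.
Outer hash (tag): even-index sum = 374 mod 256 = 118; odd-index sum = 329 mod 256 = 73 → 76 49.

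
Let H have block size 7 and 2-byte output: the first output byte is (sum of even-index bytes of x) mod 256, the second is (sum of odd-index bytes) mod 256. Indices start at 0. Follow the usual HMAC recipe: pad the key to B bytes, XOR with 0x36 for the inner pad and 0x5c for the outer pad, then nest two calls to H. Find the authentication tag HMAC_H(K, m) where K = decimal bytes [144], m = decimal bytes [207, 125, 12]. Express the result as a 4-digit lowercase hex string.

5dd9

Key decimal bytes [144] = 90 is 1 byte ≤ B = 7; zero-pad to 7 bytes: K' = 90 00 00 00 00 00 00.
K' ⊕ ipad = a6 36 36 36 36 36 36.  K' ⊕ opad = cc 5c 5c 5c 5c 5c 5c.
Inner input = (K'⊕ipad) ∥ m = a6 36 36 36 36 36 36 ∥ cf 7d 0c.
Inner hash: even-index sum = 453 mod 256 = 197; odd-index sum = 381 mod 256 = 125 → c5 7d.
Outer input = (K'⊕opad) ∥ inner = cc 5c 5c 5c 5c 5c 5c ∥ c5 7d.
Outer hash (tag): even-index sum = 605 mod 256 = 93; odd-index sum = 473 mod 256 = 217 → 5d d9.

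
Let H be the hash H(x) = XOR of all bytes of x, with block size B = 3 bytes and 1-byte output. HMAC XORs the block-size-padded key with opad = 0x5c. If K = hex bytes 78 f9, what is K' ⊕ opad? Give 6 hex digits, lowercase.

24a55c

Key hex bytes 78 f9 is 2 bytes ≤ B = 3; zero-pad to 3 bytes: K' = 78 f9 00.
XOR each byte with 0x5c: 78⊕5c=24, f9⊕5c=a5, 00⊕5c=5c.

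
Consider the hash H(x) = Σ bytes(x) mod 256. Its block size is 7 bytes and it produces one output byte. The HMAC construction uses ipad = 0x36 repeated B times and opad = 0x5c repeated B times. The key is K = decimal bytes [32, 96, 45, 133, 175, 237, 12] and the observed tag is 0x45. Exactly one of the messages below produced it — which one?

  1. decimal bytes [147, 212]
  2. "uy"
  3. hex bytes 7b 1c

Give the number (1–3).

Key decimal bytes [32, 96, 45, 133, 175, 237, 12] = 20 60 2d 85 af ed 0c is exactly B = 7 bytes: K' = 20 60 2d 85 af ed 0c.
K' ⊕ ipad = 16 56 1b b3 99 db 3a; K' ⊕ opad = 7c 3c 71 d9 f3 b1 50.
m1: inner = H(16 56 1b b3 99 db 3a 93 d4) = 4f; tag = H(7c 3c 71 d9 f3 b1 50 4f) = 45 ← matches
m2: inner = H(16 56 1b b3 99 db 3a 75 79) = d6; tag = H(7c 3c 71 d9 f3 b1 50 d6) = cc
m3: inner = H(16 56 1b b3 99 db 3a 7b 1c) = 7f; tag = H(7c 3c 71 d9 f3 b1 50 7f) = 75

1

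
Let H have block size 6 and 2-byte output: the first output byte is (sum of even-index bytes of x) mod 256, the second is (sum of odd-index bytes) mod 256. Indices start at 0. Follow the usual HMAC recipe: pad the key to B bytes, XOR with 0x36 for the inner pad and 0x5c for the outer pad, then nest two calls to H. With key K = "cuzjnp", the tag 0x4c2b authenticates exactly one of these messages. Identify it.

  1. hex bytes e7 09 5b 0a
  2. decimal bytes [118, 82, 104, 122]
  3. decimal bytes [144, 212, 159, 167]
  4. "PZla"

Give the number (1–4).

4

Key "cuzjnp" = 63 75 7a 6a 6e 70 is exactly B = 6 bytes: K' = 63 75 7a 6a 6e 70.
K' ⊕ ipad = 55 43 4c 5c 58 46; K' ⊕ opad = 3f 29 26 36 32 2c.
m1: inner = H(55 43 4c 5c 58 46 e7 09 5b 0a) = 3b f8; tag = H(3f 29 26 36 32 2c 3b f8) = d283
m2: inner = H(55 43 4c 5c 58 46 76 52 68 7a) = d7 b1; tag = H(3f 29 26 36 32 2c d7 b1) = 6e3c
m3: inner = H(55 43 4c 5c 58 46 90 d4 9f a7) = 28 60; tag = H(3f 29 26 36 32 2c 28 60) = bfeb
m4: inner = H(55 43 4c 5c 58 46 50 5a 6c 61) = b5 a0; tag = H(3f 29 26 36 32 2c b5 a0) = 4c2b ← matches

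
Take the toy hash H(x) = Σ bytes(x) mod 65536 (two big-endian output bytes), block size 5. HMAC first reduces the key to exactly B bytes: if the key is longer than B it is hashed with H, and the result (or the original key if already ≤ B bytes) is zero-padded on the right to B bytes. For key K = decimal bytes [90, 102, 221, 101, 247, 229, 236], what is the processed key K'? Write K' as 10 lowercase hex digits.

04ca000000

|K| = 7 > B = 5, so first hash the key.
H(K): sum = 90+102+221+101+247+229+236 = 1226 → 04 ca.
Zero-pad H(K) = 04 ca to 5 bytes: K' = 04 ca 00 00 00.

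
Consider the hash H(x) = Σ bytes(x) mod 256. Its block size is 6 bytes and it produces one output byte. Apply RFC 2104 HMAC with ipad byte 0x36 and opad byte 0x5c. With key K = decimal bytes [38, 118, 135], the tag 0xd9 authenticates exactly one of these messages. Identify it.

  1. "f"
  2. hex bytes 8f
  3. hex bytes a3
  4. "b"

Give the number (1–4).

3

Key decimal bytes [38, 118, 135] = 26 76 87 is 3 bytes ≤ B = 6; zero-pad to 6 bytes: K' = 26 76 87 00 00 00.
K' ⊕ ipad = 10 40 b1 36 36 36; K' ⊕ opad = 7a 2a db 5c 5c 5c.
m1: inner = H(10 40 b1 36 36 36 66) = 09; tag = H(7a 2a db 5c 5c 5c 09) = 9c
m2: inner = H(10 40 b1 36 36 36 8f) = 32; tag = H(7a 2a db 5c 5c 5c 32) = c5
m3: inner = H(10 40 b1 36 36 36 a3) = 46; tag = H(7a 2a db 5c 5c 5c 46) = d9 ← matches
m4: inner = H(10 40 b1 36 36 36 62) = 05; tag = H(7a 2a db 5c 5c 5c 05) = 98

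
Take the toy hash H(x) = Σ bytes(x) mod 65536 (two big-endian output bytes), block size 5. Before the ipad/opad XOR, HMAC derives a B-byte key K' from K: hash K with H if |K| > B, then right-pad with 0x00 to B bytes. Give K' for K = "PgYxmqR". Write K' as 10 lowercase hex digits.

|K| = 7 > B = 5, so first hash the key.
H(K): sum = 80+103+89+120+109+113+82 = 696 → 02 b8.
Zero-pad H(K) = 02 b8 to 5 bytes: K' = 02 b8 00 00 00.

02b8000000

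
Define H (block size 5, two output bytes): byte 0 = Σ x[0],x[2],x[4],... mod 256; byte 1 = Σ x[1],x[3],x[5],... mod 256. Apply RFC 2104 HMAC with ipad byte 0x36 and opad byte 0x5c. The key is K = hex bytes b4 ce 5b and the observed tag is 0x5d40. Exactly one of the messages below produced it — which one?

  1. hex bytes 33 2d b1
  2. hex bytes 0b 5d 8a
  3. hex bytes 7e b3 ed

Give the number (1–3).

1

Key hex bytes b4 ce 5b is 3 bytes ≤ B = 5; zero-pad to 5 bytes: K' = b4 ce 5b 00 00.
K' ⊕ ipad = 82 f8 6d 36 36; K' ⊕ opad = e8 92 07 5c 5c.
m1: inner = H(82 f8 6d 36 36 33 2d b1) = 52 12; tag = H(e8 92 07 5c 5c 52 12) = 5d40 ← matches
m2: inner = H(82 f8 6d 36 36 0b 5d 8a) = 82 c3; tag = H(e8 92 07 5c 5c 82 c3) = 0e70
m3: inner = H(82 f8 6d 36 36 7e b3 ed) = d8 99; tag = H(e8 92 07 5c 5c d8 99) = e4c6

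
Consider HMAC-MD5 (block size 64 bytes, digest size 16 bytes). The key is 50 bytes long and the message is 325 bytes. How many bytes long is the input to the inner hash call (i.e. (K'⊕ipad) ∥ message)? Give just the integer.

389

Key is 50 ≤ 64 bytes, zero-padded: |K'| = 64.
Inner input = (K'⊕ipad) ∥ m → 64 + 325 = 389 bytes.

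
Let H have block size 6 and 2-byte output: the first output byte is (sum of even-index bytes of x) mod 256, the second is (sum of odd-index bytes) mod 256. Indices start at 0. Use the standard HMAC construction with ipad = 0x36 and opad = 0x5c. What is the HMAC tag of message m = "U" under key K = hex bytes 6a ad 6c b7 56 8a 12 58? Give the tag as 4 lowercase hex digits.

e3ae

Key hex bytes 6a ad 6c b7 56 8a 12 58 is 8 bytes > B = 6, so hash it first: H(key) = 3e 46, then zero-pad to 6 bytes: K' = 3e 46 00 00 00 00.
K' ⊕ ipad = 08 70 36 36 36 36.  K' ⊕ opad = 62 1a 5c 5c 5c 5c.
Inner input = (K'⊕ipad) ∥ m = 08 70 36 36 36 36 ∥ 55.
Inner hash: even-index sum = 201 mod 256 = 201; odd-index sum = 220 mod 256 = 220 → c9 dc.
Outer input = (K'⊕opad) ∥ inner = 62 1a 5c 5c 5c 5c ∥ c9 dc.
Outer hash (tag): even-index sum = 483 mod 256 = 227; odd-index sum = 430 mod 256 = 174 → e3 ae.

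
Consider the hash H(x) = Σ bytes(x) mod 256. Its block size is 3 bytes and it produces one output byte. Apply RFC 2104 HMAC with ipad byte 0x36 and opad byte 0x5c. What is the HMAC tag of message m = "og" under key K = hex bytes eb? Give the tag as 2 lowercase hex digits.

8e

Key hex bytes eb is 1 byte ≤ B = 3; zero-pad to 3 bytes: K' = eb 00 00.
K' ⊕ ipad = dd 36 36.  K' ⊕ opad = b7 5c 5c.
Inner input = (K'⊕ipad) ∥ m = dd 36 36 ∥ 6f 67.
Inner hash: sum = 221+54+54+111+103 = 543; mod 256 = 31 → 1f.
Outer input = (K'⊕opad) ∥ inner = b7 5c 5c ∥ 1f.
Outer hash (tag): sum = 183+92+92+31 = 398; mod 256 = 142 → 8e.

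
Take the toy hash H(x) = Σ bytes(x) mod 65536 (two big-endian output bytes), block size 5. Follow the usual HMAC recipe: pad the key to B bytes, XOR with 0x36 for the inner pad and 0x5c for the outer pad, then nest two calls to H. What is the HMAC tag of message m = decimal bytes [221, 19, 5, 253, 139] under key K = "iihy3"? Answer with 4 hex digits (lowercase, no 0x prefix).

Key "iihy3" = 69 69 68 79 33 is exactly B = 5 bytes: K' = 69 69 68 79 33.
K' ⊕ ipad = 5f 5f 5e 4f 05.  K' ⊕ opad = 35 35 34 25 6f.
Inner input = (K'⊕ipad) ∥ m = 5f 5f 5e 4f 05 ∥ dd 13 05 fd 8b.
Inner hash: sum = 95+95+94+79+5+221+19+5+253+139 = 1005 → 03 ed.
Outer input = (K'⊕opad) ∥ inner = 35 35 34 25 6f ∥ 03 ed.
Outer hash (tag): sum = 53+53+52+37+111+3+237 = 546 → 02 22.

0222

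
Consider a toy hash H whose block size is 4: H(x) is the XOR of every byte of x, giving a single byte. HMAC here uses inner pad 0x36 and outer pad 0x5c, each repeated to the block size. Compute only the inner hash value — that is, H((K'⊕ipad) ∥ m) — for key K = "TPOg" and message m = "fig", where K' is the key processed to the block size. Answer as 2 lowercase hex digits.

Key "TPOg" = 54 50 4f 67 is exactly B = 4 bytes: K' = 54 50 4f 67.
K' ⊕ ipad = 62 66 79 51.
Inner input = 62 66 79 51 ∥ 66 69 67.
Inner hash: XOR 62⊕66⊕79⊕51⊕66⊕69⊕67 = 44.

44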